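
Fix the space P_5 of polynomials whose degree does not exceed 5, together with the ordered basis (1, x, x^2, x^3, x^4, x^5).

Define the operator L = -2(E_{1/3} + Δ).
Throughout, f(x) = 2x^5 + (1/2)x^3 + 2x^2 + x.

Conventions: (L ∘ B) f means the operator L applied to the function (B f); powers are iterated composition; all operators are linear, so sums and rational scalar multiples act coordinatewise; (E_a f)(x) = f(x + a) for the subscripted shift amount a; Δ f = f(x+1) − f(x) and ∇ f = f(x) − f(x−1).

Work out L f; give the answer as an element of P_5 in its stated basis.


the result is g(x) = -4x^5 - (80/3)x^4 - (409/9)x^3 - (1336/27)x^2 - (2936/81)x - 2956/243

E_{1/3} f = 2x^5 + (10/3)x^4 + (49/18)x^3 + (175/54)x^2 + (425/162)x + 283/486
Δ f = 10x^4 + 20x^3 + (43/2)x^2 + (31/2)x + 11/2
(E_{1/3} + Δ) f = 2x^5 + (40/3)x^4 + (409/18)x^3 + (668/27)x^2 + (1468/81)x + 1478/243
(-2(E_{1/3} + Δ)) f = -4x^5 - (80/3)x^4 - (409/9)x^3 - (1336/27)x^2 - (2936/81)x - 2956/243


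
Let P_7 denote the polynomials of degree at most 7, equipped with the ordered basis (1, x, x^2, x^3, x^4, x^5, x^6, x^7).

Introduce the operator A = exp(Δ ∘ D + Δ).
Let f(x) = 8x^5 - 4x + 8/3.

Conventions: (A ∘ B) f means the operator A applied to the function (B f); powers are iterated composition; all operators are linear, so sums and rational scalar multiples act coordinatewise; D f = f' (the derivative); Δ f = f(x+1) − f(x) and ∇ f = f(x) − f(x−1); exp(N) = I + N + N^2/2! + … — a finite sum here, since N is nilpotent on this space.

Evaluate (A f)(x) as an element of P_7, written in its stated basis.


order-1 term: 40x^4 + 240x^3 + 320x^2 + 200x + 44
order-2 term: 80x^3 + 720x^2 + 1720x + 1160
order-3 term: 80x^2 + 720x + 1400
order-4 term: 40x + 240
order-5 term: 8
the series for exp(Δ ∘ D + Δ) f terminates at order 5
exp(Δ ∘ D + Δ) f = 8x^5 + 40x^4 + 320x^3 + 1120x^2 + 2676x + 8564/3

g(x) = 8x^5 + 40x^4 + 320x^3 + 1120x^2 + 2676x + 8564/3


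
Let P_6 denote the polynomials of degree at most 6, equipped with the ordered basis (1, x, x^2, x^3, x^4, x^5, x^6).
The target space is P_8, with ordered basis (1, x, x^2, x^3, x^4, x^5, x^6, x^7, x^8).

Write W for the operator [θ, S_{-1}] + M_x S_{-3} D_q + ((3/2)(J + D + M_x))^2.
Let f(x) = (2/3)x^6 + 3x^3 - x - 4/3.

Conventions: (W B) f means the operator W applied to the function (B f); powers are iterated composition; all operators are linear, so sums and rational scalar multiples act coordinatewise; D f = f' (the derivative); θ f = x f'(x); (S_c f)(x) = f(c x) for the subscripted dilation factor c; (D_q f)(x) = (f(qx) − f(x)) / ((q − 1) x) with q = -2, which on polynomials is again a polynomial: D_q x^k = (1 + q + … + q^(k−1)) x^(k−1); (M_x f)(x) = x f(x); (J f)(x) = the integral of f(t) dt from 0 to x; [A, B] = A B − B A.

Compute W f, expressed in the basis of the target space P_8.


S_{-1} f = (2/3)x^6 - 3x^3 + x - 4/3
θ S_{-1} f = 4x^6 - 9x^3 + x
θ f = 4x^6 + 9x^3 - x
S_{-1} θ f = 4x^6 - 9x^3 + x
[θ, S_{-1}] f = 0
D_q f = -14x^5 + 9x^2 - 1
S_{-3} D_q f = 3402x^5 + 81x^2 - 1
M_x S_{-3} D_q f = 3402x^6 + 81x^3 - x
J f = (2/21)x^7 + (3/4)x^4 - (1/2)x^2 - (4/3)x
D f = 4x^5 + 9x^2 - 1
M_x f = (2/3)x^7 + 3x^4 - x^2 - (4/3)x
(J + D + M_x) f = (16/21)x^7 + 4x^5 + (15/4)x^4 + (15/2)x^2 - (8/3)x - 1
((3/2)(J + D + M_x)) f = (8/7)x^7 + 6x^5 + (45/8)x^4 + (45/4)x^2 - 4x - 3/2
J ((3/2)(J + D + M_x)) f = (1/7)x^8 + x^6 + (9/8)x^5 + (15/4)x^3 - 2x^2 - (3/2)x
D ((3/2)(J + D + M_x)) f = 8x^6 + 30x^4 + (45/2)x^3 + (45/2)x - 4
M_x ((3/2)(J + D + M_x)) f = (8/7)x^8 + 6x^6 + (45/8)x^5 + (45/4)x^3 - 4x^2 - (3/2)x
(J + D + M_x) ((3/2)(J + D + M_x)) f = (9/7)x^8 + 15x^6 + (27/4)x^5 + 30x^4 + (75/2)x^3 - 6x^2 + (39/2)x - 4
((3/2)(J + D + M_x)) ((3/2)(J + D + M_x)) f = (27/14)x^8 + (45/2)x^6 + (81/8)x^5 + 45x^4 + (225/4)x^3 - 9x^2 + (117/4)x - 6
([θ, S_{-1}] + M_x S_{-3} D_q + ((3/2)(J + D + M_x))^2) f = (27/14)x^8 + (6849/2)x^6 + (81/8)x^5 + 45x^4 + (549/4)x^3 - 9x^2 + (113/4)x - 6

the image equals g(x) = (27/14)x^8 + (6849/2)x^6 + (81/8)x^5 + 45x^4 + (549/4)x^3 - 9x^2 + (113/4)x - 6


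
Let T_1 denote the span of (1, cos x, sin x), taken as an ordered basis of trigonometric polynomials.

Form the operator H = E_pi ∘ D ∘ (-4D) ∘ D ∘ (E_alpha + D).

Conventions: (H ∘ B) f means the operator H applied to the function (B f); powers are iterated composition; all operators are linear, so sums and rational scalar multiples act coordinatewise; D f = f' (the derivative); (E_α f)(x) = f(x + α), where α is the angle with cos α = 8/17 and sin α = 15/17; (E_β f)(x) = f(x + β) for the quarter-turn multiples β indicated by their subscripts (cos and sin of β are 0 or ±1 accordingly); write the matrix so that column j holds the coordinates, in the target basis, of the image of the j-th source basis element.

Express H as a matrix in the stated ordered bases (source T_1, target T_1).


image of 1: 0
image of cos x: (128/17)cos x + (32/17)sin x
image of sin x: -(32/17)cos x + (128/17)sin x
each image's coordinates form column j of the matrix

the matrix is [[0, 0, 0]; [0, 128/17, -32/17]; [0, 32/17, 128/17]] (rows listed top to bottom)


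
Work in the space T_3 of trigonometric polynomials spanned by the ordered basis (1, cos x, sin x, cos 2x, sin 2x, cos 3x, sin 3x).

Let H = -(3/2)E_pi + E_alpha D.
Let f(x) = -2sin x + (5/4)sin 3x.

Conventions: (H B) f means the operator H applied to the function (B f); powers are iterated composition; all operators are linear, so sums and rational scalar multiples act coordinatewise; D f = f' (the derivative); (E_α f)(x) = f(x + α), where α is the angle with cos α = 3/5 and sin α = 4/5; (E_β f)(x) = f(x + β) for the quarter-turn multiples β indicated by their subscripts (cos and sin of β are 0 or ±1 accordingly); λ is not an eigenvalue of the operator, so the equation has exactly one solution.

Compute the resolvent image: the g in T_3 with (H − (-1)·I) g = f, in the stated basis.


write g with unknown coordinates in the stated basis and equate coefficients in (H − (-1)·I) g = f
solving from the highest basis element down gives g = (24/65)cos x - (68/65)sin x + (351/997)cos 3x + (361/1994)sin 3x
check: H g = -(24/65)cos x - (62/65)sin x - (351/997)cos 3x + (4263/3988)sin 3x
so H g − (-1)·g = -2sin x + (5/4)sin 3x = f ✓

the result is g(x) = (24/65)cos x - (68/65)sin x + (351/997)cos 3x + (361/1994)sin 3x


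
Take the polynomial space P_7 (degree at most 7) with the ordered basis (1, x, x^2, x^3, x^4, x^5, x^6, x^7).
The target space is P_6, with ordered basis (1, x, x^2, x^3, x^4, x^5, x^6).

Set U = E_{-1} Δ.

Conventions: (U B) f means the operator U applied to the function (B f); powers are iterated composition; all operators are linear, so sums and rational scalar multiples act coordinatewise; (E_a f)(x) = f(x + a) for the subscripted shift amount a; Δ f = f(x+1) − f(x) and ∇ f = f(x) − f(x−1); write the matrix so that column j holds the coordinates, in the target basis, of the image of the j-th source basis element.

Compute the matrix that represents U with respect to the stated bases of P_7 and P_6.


image of 1: 0
image of x: 1
image of x^2: 2x - 1
image of x^3: 3x^2 - 3x + 1
image of x^4: 4x^3 - 6x^2 + 4x - 1
image of x^5: 5x^4 - 10x^3 + 10x^2 - 5x + 1
image of x^6: 6x^5 - 15x^4 + 20x^3 - 15x^2 + 6x - 1
image of x^7: 7x^6 - 21x^5 + 35x^4 - 35x^3 + 21x^2 - 7x + 1
each image's coordinates form column j of the matrix

the matrix is [[0, 1, -1, 1, -1, 1, -1, 1]; [0, 0, 2, -3, 4, -5, 6, -7]; [0, 0, 0, 3, -6, 10, -15, 21]; [0, 0, 0, 0, 4, -10, 20, -35]; [0, 0, 0, 0, 0, 5, -15, 35]; [0, 0, 0, 0, 0, 0, 6, -21]; [0, 0, 0, 0, 0, 0, 0, 7]] (rows listed top to bottom)


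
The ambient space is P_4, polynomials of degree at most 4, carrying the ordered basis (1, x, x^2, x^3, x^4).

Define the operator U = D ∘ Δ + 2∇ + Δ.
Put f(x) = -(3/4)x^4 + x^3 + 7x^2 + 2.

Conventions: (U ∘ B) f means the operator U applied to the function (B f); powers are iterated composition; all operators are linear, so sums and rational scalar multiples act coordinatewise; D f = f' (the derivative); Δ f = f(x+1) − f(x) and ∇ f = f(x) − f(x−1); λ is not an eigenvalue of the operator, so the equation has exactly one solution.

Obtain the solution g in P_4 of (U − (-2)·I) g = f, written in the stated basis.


write g with unknown coordinates in the stated basis and equate coefficients in (U − (-2)·I) g = f
solving from the highest basis element down gives g = -(3/8)x^4 + (11/4)x^3 - (31/4)x^2 + (189/8)x - 153/4
check: U g = -(9/2)x^3 + (45/2)x^2 - (189/4)x + 157/2
so U g − (-2)·g = -(3/4)x^4 + x^3 + 7x^2 + 2 = f ✓

the result is g(x) = -(3/8)x^4 + (11/4)x^3 - (31/4)x^2 + (189/8)x - 153/4


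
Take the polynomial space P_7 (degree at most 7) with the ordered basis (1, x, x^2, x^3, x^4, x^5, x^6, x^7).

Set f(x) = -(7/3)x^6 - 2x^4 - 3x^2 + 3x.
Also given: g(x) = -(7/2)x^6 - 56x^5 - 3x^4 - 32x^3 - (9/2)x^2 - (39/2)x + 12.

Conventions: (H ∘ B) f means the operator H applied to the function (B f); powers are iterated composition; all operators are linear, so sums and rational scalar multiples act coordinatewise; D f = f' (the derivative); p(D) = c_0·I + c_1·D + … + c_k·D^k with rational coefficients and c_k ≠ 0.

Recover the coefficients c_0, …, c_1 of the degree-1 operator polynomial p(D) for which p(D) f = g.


p(D) = (3/2)·I + 4·D, i.e. c_0 = 3/2, c_1 = 4

D^0 f = -(7/3)x^6 - 2x^4 - 3x^2 + 3x
D^1 f = -14x^5 - 8x^3 - 6x + 3
matching coefficients of g against c_0 f + c_1 Df + … from the top degree down determines the c_i
solution: c_0 = 3/2, c_1 = 4


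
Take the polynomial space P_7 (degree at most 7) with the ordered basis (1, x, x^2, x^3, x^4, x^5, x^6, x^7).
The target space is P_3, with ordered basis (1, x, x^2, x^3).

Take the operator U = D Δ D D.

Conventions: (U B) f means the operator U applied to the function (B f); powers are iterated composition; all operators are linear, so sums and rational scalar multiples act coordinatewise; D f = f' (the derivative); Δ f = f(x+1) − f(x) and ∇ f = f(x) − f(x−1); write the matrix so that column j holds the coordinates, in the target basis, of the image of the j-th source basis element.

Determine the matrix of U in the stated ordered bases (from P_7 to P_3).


image of 1: 0
image of x: 0
image of x^2: 0
image of x^3: 0
image of x^4: 24
image of x^5: 120x + 60
image of x^6: 360x^2 + 360x + 120
image of x^7: 840x^3 + 1260x^2 + 840x + 210
each image's coordinates form column j of the matrix

the matrix is [[0, 0, 0, 0, 24, 60, 120, 210]; [0, 0, 0, 0, 0, 120, 360, 840]; [0, 0, 0, 0, 0, 0, 360, 1260]; [0, 0, 0, 0, 0, 0, 0, 840]] (rows listed top to bottom)


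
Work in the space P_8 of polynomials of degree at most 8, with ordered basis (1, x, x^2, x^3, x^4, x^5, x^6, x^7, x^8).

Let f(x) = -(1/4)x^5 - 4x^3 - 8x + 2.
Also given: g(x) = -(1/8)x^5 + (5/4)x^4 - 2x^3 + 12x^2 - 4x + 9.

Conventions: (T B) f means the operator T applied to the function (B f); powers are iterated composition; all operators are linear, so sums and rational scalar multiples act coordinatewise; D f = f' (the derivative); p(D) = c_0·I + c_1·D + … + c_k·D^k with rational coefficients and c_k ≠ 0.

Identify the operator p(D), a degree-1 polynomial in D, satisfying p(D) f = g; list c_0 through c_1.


D^0 f = -(1/4)x^5 - 4x^3 - 8x + 2
D^1 f = -(5/4)x^4 - 12x^2 - 8
matching coefficients of g against c_0 f + c_1 Df + … from the top degree down determines the c_i
solution: c_0 = 1/2, c_1 = -1

p(D) = (1/2)·I − D, i.e. c_0 = 1/2, c_1 = -1


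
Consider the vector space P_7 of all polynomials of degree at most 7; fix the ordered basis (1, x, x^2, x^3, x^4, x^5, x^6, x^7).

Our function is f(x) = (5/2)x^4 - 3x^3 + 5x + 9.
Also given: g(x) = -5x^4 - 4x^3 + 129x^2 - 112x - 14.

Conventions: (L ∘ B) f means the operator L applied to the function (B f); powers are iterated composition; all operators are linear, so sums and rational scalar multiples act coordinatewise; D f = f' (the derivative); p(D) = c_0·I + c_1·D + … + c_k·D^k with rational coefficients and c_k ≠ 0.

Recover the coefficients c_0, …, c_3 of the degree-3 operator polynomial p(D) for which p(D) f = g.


D^0 f = (5/2)x^4 - 3x^3 + 5x + 9
D^1 f = 10x^3 - 9x^2 + 5
D^2 f = 30x^2 - 18x
D^3 f = 60x - 18
matching coefficients of g against c_0 f + c_1 Df + … from the top degree down determines the c_i
solution: c_0 = -2, c_1 = -1, c_2 = 4, c_3 = -1/2

c_0 = -2, c_1 = -1, c_2 = 4, c_3 = -1/2


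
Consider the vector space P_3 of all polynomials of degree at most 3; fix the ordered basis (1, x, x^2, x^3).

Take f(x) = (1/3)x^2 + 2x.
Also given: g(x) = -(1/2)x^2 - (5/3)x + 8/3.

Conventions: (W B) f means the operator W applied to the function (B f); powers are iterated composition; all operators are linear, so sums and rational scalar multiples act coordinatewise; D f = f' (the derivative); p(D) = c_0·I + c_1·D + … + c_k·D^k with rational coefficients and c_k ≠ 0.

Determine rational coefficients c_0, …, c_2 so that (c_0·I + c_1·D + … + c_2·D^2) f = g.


D^0 f = (1/3)x^2 + 2x
D^1 f = (2/3)x + 2
D^2 f = 2/3
matching coefficients of g against c_0 f + c_1 Df + … from the top degree down determines the c_i
solution: c_0 = -3/2, c_1 = 2, c_2 = -2

c_0 = -3/2, c_1 = 2, c_2 = -2


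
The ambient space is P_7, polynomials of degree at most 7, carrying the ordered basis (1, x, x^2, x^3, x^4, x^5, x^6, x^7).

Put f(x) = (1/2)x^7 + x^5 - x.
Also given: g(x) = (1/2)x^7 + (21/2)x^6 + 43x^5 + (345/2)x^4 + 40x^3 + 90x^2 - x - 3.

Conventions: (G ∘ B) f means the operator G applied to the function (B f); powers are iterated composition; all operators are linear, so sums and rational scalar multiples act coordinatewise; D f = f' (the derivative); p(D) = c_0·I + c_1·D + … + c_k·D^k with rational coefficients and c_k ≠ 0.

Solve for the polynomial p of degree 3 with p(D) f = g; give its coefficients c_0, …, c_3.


D^0 f = (1/2)x^7 + x^5 - x
D^1 f = (7/2)x^6 + 5x^4 - 1
D^2 f = 21x^5 + 20x^3
D^3 f = 105x^4 + 60x^2
matching coefficients of g against c_0 f + c_1 Df + … from the top degree down determines the c_i
solution: c_0 = 1, c_1 = 3, c_2 = 2, c_3 = 3/2

p(D) = I + 3·D + 2·D^2 + (3/2)·D^3, i.e. c_0 = 1, c_1 = 3, c_2 = 2, c_3 = 3/2


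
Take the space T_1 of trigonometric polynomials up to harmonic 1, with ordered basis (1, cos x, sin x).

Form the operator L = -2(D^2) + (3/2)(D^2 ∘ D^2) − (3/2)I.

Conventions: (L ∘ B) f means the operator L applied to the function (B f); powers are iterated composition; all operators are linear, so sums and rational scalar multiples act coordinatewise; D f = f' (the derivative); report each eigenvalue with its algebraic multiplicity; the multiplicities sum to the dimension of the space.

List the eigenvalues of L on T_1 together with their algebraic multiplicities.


λ = -3/2 (multiplicity 1), λ = 2 (multiplicity 2)

image of 1: -3/2
image of cos x: 2cos x
image of sin x: 2sin x
the matrix is diagonal; its diagonal is (-3/2, 2, 2)
for a triangular matrix the eigenvalues are the diagonal entries, with algebraic multiplicity their repetition count


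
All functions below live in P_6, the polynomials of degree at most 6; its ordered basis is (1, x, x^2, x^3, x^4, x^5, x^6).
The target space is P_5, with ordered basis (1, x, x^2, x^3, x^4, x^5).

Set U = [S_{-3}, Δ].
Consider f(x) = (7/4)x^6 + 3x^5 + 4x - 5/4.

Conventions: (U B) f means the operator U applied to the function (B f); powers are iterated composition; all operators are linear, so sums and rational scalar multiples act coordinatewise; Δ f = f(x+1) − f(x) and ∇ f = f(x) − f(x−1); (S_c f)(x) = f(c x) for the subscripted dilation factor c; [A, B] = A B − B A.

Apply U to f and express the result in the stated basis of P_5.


Δ f = (21/2)x^5 + (165/4)x^4 + 65x^3 + (225/4)x^2 + (51/2)x + 35/4
S_{-3} Δ f = -(5103/2)x^5 + (13365/4)x^4 - 1755x^3 + (2025/4)x^2 - (153/2)x + 35/4
S_{-3} f = (5103/4)x^6 - 729x^5 - 12x - 5/4
Δ S_{-3} f = (15309/2)x^5 + (61965/4)x^4 + 18225x^3 + (47385/4)x^2 + (8019/2)x + 2139/4
[S_{-3}, Δ] f = -10206x^5 - 12150x^4 - 19980x^3 - 11340x^2 - 4086x - 526

the image equals g(x) = -10206x^5 - 12150x^4 - 19980x^3 - 11340x^2 - 4086x - 526


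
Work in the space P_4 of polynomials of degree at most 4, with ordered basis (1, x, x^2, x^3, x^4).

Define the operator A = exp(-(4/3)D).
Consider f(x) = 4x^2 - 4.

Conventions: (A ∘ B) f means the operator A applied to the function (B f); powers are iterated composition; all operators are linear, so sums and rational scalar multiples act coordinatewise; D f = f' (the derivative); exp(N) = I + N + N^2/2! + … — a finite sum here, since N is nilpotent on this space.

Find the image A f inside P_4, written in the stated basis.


order-1 term: -(32/3)x
order-2 term: 64/9
the series for exp(-(4/3)D) f terminates at order 2
exp(-(4/3)D) f = 4x^2 - (32/3)x + 28/9

the image equals g(x) = 4x^2 - (32/3)x + 28/9


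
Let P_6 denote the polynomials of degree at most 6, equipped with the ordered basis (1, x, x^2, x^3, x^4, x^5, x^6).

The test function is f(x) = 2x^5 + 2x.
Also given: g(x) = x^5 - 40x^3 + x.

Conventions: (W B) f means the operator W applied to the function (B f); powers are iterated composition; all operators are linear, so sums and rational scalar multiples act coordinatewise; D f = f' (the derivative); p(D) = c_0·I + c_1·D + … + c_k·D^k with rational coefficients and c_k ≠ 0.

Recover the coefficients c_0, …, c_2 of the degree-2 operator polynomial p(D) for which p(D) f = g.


p(D) = (1/2)·I − D^2, i.e. c_0 = 1/2, c_1 = 0, c_2 = -1

D^0 f = 2x^5 + 2x
D^1 f = 10x^4 + 2
D^2 f = 40x^3
matching coefficients of g against c_0 f + c_1 Df + … from the top degree down determines the c_i
solution: c_0 = 1/2, c_1 = 0, c_2 = -1


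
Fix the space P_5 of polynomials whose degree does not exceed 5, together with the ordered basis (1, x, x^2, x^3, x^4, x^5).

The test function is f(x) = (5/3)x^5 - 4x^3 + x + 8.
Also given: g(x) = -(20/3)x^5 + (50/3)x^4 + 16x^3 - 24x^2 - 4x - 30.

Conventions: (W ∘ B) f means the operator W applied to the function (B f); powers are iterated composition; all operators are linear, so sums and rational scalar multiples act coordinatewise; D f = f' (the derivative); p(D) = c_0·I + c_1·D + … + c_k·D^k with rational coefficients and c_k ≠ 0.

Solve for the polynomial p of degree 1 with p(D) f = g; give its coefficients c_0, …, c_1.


D^0 f = (5/3)x^5 - 4x^3 + x + 8
D^1 f = (25/3)x^4 - 12x^2 + 1
matching coefficients of g against c_0 f + c_1 Df + … from the top degree down determines the c_i
solution: c_0 = -4, c_1 = 2

p(D) = -4·I + 2·D, i.e. c_0 = -4, c_1 = 2


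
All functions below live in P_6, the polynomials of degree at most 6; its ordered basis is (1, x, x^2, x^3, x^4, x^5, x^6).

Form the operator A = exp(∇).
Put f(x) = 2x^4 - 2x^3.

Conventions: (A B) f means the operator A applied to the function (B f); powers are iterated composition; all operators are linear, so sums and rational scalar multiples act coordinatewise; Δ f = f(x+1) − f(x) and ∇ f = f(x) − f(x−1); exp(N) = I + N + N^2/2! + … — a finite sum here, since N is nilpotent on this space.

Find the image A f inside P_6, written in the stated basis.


order-1 term: 8x^3 - 18x^2 + 14x - 4
order-2 term: 12x^2 - 30x + 20
order-3 term: 8x - 14
order-4 term: 2
the series for exp(∇) f terminates at order 4
exp(∇) f = 2x^4 + 6x^3 - 6x^2 - 8x + 4

g(x) = 2x^4 + 6x^3 - 6x^2 - 8x + 4


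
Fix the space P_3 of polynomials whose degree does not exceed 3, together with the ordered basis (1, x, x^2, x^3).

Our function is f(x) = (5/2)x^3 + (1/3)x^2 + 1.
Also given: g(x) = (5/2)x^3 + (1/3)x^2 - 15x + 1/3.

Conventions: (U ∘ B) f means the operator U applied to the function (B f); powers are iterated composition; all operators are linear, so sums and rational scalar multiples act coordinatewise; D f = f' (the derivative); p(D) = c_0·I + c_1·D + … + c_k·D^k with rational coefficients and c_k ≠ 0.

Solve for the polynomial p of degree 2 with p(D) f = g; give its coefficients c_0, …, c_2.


D^0 f = (5/2)x^3 + (1/3)x^2 + 1
D^1 f = (15/2)x^2 + (2/3)x
D^2 f = 15x + 2/3
matching coefficients of g against c_0 f + c_1 Df + … from the top degree down determines the c_i
solution: c_0 = 1, c_1 = 0, c_2 = -1

p(D) = I − D^2, i.e. c_0 = 1, c_1 = 0, c_2 = -1


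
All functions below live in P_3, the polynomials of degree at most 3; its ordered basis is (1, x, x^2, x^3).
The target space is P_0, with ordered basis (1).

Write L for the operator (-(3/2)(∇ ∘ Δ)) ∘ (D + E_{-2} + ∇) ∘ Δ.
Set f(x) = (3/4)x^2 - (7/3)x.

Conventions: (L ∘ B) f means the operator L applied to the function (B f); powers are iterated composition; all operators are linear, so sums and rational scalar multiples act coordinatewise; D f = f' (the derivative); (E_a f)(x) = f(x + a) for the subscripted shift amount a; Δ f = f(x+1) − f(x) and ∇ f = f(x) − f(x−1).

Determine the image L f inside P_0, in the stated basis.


Δ f = (3/2)x - 19/12
D Δ f = 3/2
E_{-2} Δ f = (3/2)x - 55/12
∇ Δ f = 3/2
(D + E_{-2} + ∇) Δ f = (3/2)x - 19/12
Δ (D + E_{-2} + ∇) Δ f = 3/2
∇ Δ (D + E_{-2} + ∇) Δ f = 0
(-(3/2)(∇ ∘ Δ)) (D + E_{-2} + ∇) Δ f = 0

the image equals g(x) = 0


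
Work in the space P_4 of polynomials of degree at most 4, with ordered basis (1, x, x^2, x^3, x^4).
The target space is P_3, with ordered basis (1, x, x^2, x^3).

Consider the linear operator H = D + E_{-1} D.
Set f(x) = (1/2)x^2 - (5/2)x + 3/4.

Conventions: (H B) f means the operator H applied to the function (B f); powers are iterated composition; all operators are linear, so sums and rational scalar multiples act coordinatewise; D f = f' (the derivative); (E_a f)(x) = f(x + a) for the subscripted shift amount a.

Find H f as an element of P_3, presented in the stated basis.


D f = x - 5/2
D f = x - 5/2
E_{-1} D f = x - 7/2
(D + E_{-1} D) f = 2x - 6

the result is g(x) = 2x - 6


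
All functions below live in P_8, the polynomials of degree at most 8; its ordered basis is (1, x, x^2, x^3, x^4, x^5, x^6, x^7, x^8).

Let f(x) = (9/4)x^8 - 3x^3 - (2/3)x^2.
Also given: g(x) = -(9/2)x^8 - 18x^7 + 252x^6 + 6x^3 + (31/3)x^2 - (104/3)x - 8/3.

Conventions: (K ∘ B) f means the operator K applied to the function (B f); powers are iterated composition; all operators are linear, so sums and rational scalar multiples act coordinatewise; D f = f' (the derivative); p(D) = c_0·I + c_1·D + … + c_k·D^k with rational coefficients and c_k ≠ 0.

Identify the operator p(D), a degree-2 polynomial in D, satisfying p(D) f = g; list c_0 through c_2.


c_0 = -2, c_1 = -1, c_2 = 2

D^0 f = (9/4)x^8 - 3x^3 - (2/3)x^2
D^1 f = 18x^7 - 9x^2 - (4/3)x
D^2 f = 126x^6 - 18x - 4/3
matching coefficients of g against c_0 f + c_1 Df + … from the top degree down determines the c_i
solution: c_0 = -2, c_1 = -1, c_2 = 2


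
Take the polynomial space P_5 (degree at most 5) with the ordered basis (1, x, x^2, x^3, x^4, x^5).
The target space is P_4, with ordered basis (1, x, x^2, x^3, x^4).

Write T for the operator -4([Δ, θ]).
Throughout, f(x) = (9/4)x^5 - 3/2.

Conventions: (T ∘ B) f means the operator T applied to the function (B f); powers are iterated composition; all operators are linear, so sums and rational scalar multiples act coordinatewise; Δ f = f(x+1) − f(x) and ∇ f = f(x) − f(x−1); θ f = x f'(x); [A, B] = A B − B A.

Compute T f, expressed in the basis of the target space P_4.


g(x) = -45x^4 - 180x^3 - 270x^2 - 180x - 45

θ f = (45/4)x^5
Δ θ f = (225/4)x^4 + (225/2)x^3 + (225/2)x^2 + (225/4)x + 45/4
Δ f = (45/4)x^4 + (45/2)x^3 + (45/2)x^2 + (45/4)x + 9/4
θ Δ f = 45x^4 + (135/2)x^3 + 45x^2 + (45/4)x
[Δ, θ] f = (45/4)x^4 + 45x^3 + (135/2)x^2 + 45x + 45/4
(-4([Δ, θ])) f = -45x^4 - 180x^3 - 270x^2 - 180x - 45


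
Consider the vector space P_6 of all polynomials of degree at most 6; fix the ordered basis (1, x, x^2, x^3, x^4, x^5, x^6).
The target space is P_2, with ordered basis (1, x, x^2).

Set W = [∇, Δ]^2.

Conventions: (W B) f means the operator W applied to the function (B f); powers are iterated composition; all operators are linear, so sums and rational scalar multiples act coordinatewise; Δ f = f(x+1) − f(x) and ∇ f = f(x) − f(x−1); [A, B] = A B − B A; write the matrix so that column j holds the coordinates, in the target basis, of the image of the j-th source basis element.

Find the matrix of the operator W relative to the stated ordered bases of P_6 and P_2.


image of 1: 0
image of x: 0
image of x^2: 0
image of x^3: 0
image of x^4: 0
image of x^5: 0
image of x^6: 0
each image's coordinates form column j of the matrix

the matrix is [[0, 0, 0, 0, 0, 0, 0]; [0, 0, 0, 0, 0, 0, 0]; [0, 0, 0, 0, 0, 0, 0]] (rows listed top to bottom)


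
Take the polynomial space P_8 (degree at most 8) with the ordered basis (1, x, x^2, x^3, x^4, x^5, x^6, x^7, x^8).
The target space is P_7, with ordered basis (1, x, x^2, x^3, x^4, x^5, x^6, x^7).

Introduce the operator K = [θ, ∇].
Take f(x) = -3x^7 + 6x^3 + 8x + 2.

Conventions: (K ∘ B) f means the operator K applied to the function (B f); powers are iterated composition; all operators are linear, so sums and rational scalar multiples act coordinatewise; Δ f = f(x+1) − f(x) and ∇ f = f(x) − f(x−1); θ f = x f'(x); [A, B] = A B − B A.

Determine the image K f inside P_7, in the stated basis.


∇ f = -21x^6 + 63x^5 - 105x^4 + 105x^3 - 45x^2 + 3x + 11
θ ∇ f = -126x^6 + 315x^5 - 420x^4 + 315x^3 - 90x^2 + 3x
θ f = -21x^7 + 18x^3 + 8x
∇ θ f = -147x^6 + 441x^5 - 735x^4 + 735x^3 - 387x^2 + 93x + 5
[θ, ∇] f = 21x^6 - 126x^5 + 315x^4 - 420x^3 + 297x^2 - 90x - 5

g(x) = 21x^6 - 126x^5 + 315x^4 - 420x^3 + 297x^2 - 90x - 5


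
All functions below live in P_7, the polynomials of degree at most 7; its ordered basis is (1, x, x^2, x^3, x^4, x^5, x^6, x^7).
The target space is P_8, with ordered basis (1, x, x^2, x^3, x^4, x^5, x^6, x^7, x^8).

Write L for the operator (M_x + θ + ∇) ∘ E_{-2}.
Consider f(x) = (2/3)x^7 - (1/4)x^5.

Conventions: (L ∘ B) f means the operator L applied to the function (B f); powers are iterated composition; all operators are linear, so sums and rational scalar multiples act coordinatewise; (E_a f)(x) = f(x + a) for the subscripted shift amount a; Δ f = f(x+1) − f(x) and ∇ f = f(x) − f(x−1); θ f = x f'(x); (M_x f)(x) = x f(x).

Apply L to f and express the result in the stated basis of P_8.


the image equals g(x) = (2/3)x^8 - (14/3)x^7 + (53/12)x^6 + (295/12)x^5 + (275/4)x^4 - (5053/6)x^3 + (13975/6)x^2 - (11283/4)x + 15839/12

E_{-2} f = (2/3)x^7 - (28/3)x^6 + (223/4)x^5 - (1105/6)x^4 + (1090/3)x^3 - 428x^2 + (836/3)x - 232/3
M_x E_{-2} f = (2/3)x^8 - (28/3)x^7 + (223/4)x^6 - (1105/6)x^5 + (1090/3)x^4 - 428x^3 + (836/3)x^2 - (232/3)x
θ E_{-2} f = (14/3)x^7 - 56x^6 + (1115/4)x^5 - (2210/3)x^4 + 1090x^3 - 856x^2 + (836/3)x
∇ E_{-2} f = (14/3)x^6 - 70x^5 + (5305/12)x^4 - (9025/6)x^3 + (5813/2)x^2 - (36265/12)x + 15839/12
(M_x + θ + ∇) E_{-2} f = (2/3)x^8 - (14/3)x^7 + (53/12)x^6 + (295/12)x^5 + (275/4)x^4 - (5053/6)x^3 + (13975/6)x^2 - (11283/4)x + 15839/12


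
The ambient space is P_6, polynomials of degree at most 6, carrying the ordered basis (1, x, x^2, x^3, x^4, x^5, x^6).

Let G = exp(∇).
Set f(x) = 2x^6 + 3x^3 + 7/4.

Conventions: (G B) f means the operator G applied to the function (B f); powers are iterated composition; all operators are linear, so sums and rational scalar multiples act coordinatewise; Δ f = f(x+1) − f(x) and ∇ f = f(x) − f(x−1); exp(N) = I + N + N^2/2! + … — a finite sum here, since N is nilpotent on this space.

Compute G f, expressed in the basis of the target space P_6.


order-1 term: 12x^5 - 30x^4 + 40x^3 - 21x^2 + 3x + 1
order-2 term: 30x^4 - 120x^3 + 210x^2 - 171x + 53
order-3 term: 40x^3 - 180x^2 + 300x - 177
order-4 term: 30x^2 - 120x + 130
order-5 term: 12x - 30
order-6 term: 2
the series for exp(∇) f terminates at order 6
exp(∇) f = 2x^6 + 12x^5 - 37x^3 + 39x^2 + 24x - 77/4

g(x) = 2x^6 + 12x^5 - 37x^3 + 39x^2 + 24x - 77/4


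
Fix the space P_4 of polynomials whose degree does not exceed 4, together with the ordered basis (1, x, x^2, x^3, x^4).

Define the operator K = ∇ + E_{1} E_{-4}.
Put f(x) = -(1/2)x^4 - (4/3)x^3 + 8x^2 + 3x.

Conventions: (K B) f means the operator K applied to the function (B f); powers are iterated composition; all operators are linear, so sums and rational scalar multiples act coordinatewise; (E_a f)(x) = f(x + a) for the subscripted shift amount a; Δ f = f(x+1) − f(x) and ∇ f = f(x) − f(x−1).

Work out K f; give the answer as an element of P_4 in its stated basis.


the result is g(x) = -(1/2)x^4 + (8/3)x^3 - 8x^2 - 9x + 158/3

∇ f = -2x^3 - x^2 + 18x - 35/6
E_{-4} f = -(1/2)x^4 + (20/3)x^3 - 24x^2 + 3x + 220/3
E_{1} E_{-4} f = -(1/2)x^4 + (14/3)x^3 - 7x^2 - 27x + 117/2
(∇ + E_{1} E_{-4}) f = -(1/2)x^4 + (8/3)x^3 - 8x^2 - 9x + 158/3


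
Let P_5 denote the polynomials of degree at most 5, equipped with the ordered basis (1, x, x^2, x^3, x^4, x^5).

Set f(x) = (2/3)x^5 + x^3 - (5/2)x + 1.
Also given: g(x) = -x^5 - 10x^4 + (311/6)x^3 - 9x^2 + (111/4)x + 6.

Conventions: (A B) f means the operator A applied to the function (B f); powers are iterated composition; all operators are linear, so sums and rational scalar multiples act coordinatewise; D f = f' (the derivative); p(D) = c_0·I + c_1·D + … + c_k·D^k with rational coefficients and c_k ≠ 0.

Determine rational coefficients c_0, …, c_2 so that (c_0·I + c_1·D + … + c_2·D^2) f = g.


c_0 = -3/2, c_1 = -3, c_2 = 4

D^0 f = (2/3)x^5 + x^3 - (5/2)x + 1
D^1 f = (10/3)x^4 + 3x^2 - 5/2
D^2 f = (40/3)x^3 + 6x
matching coefficients of g against c_0 f + c_1 Df + … from the top degree down determines the c_i
solution: c_0 = -3/2, c_1 = -3, c_2 = 4


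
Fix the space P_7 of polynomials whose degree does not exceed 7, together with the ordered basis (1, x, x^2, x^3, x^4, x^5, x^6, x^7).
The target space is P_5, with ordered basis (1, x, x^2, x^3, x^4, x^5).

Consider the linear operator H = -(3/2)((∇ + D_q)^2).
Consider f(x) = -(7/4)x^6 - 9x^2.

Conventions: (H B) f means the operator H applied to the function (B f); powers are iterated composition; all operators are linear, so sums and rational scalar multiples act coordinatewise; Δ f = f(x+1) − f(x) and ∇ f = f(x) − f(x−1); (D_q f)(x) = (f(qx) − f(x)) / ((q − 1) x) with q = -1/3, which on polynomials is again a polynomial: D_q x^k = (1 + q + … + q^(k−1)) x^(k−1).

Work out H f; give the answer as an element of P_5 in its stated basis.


the result is g(x) = (668710/6561)x^4 - (29470/81)x^3 + (198205/324)x^2 - (41195/81)x + 81799/324

∇ f = -(21/2)x^5 + (105/4)x^4 - 35x^3 + (105/4)x^2 - (57/2)x + 43/4
D_q f = -(637/486)x^5 - 6x
(∇ + D_q) f = -(2870/243)x^5 + (105/4)x^4 - 35x^3 + (105/4)x^2 - (69/2)x + 43/4
∇ (∇ + D_q) f = -(14350/243)x^4 + (54215/243)x^3 - (184975/486)x^2 + (156275/486)x - 32516/243
D_q (∇ + D_q) f = -(175070/19683)x^4 + (175/9)x^3 - (245/9)x^2 + (35/2)x - 69/2
(∇ + D_q) (∇ + D_q) f = -(1337420/19683)x^4 + (58940/243)x^3 - (198205/486)x^2 + (82390/243)x - 81799/486
(-(3/2)((∇ + D_q)^2)) f = (668710/6561)x^4 - (29470/81)x^3 + (198205/324)x^2 - (41195/81)x + 81799/324


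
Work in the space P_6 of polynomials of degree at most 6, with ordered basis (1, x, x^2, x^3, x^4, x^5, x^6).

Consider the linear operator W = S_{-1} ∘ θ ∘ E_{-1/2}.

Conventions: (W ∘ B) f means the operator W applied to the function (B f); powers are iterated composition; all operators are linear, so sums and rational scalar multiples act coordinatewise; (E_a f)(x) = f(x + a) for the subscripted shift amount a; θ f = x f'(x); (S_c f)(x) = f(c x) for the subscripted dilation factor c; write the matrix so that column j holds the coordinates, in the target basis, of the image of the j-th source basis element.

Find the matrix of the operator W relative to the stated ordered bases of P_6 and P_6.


image of 1: 0
image of x: -x
image of x^2: 2x^2 + x
image of x^3: -3x^3 - 3x^2 - (3/4)x
image of x^4: 4x^4 + 6x^3 + 3x^2 + (1/2)x
image of x^5: -5x^5 - 10x^4 - (15/2)x^3 - (5/2)x^2 - (5/16)x
image of x^6: 6x^6 + 15x^5 + 15x^4 + (15/2)x^3 + (15/8)x^2 + (3/16)x
each image's coordinates form column j of the matrix

the matrix is [[0, 0, 0, 0, 0, 0, 0]; [0, -1, 1, -3/4, 1/2, -5/16, 3/16]; [0, 0, 2, -3, 3, -5/2, 15/8]; [0, 0, 0, -3, 6, -15/2, 15/2]; [0, 0, 0, 0, 4, -10, 15]; [0, 0, 0, 0, 0, -5, 15]; [0, 0, 0, 0, 0, 0, 6]] (rows listed top to bottom)


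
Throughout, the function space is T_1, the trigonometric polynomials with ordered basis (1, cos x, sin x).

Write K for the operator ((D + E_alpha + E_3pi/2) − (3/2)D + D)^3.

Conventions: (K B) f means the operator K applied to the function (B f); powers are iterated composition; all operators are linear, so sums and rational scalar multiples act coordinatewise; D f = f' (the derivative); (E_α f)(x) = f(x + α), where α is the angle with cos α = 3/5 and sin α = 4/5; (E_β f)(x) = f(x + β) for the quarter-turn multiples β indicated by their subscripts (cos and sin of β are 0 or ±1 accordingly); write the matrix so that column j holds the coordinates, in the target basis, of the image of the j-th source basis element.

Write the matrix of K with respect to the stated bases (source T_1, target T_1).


the matrix is [[8, 0, 0]; [0, 27/500, 297/1000]; [0, -297/1000, 27/500]] (rows listed top to bottom)

image of 1: 8
image of cos x: (27/500)cos x - (297/1000)sin x
image of sin x: (297/1000)cos x + (27/500)sin x
each image's coordinates form column j of the matrix


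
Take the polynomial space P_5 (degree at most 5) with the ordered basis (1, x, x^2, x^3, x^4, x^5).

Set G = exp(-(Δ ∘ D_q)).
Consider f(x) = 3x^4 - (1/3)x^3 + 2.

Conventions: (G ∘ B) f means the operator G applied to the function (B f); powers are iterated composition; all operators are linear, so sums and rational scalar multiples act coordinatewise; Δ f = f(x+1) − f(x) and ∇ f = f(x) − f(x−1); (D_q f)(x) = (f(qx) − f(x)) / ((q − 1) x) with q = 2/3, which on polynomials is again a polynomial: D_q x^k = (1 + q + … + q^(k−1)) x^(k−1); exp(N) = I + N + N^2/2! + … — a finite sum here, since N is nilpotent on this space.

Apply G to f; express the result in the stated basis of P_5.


order-1 term: -(65/3)x^2 - (547/27)x - 176/27
order-2 term: 325/18
the series for exp(-(Δ ∘ D_q)) f terminates at order 2
exp(-(Δ ∘ D_q)) f = 3x^4 - (1/3)x^3 - (65/3)x^2 - (547/27)x + 731/54

the result is g(x) = 3x^4 - (1/3)x^3 - (65/3)x^2 - (547/27)x + 731/54


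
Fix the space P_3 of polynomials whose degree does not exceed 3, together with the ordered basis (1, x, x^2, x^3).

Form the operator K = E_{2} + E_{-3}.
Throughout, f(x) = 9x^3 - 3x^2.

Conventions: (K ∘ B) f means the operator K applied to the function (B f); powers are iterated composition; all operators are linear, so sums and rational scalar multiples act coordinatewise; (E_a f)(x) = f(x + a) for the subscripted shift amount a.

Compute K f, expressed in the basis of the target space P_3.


g(x) = 18x^3 - 33x^2 + 357x - 210

E_{2} f = 9x^3 + 51x^2 + 96x + 60
E_{-3} f = 9x^3 - 84x^2 + 261x - 270
(E_{2} + E_{-3}) f = 18x^3 - 33x^2 + 357x - 210


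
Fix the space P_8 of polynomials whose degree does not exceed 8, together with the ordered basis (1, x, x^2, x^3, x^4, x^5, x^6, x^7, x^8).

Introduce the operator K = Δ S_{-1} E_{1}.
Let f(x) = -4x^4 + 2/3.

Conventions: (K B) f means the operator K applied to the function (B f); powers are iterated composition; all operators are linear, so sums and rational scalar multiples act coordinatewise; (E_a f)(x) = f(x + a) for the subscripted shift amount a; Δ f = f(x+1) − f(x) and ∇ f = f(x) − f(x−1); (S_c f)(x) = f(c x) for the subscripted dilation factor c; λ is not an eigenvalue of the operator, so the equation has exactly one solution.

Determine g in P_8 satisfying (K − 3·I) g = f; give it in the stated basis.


write g with unknown coordinates in the stated basis and equate coefficients in (K − 3·I) g = f
solving from the highest basis element down gives g = (4/3)x^4 + (16/9)x^3 - (40/9)x^2 + (16/27)x + 2/81
check: K g = (16/3)x^3 - (40/3)x^2 + (16/9)x + 20/27
so K g − 3·g = -4x^4 + 2/3 = f ✓

the result is g(x) = (4/3)x^4 + (16/9)x^3 - (40/9)x^2 + (16/27)x + 2/81


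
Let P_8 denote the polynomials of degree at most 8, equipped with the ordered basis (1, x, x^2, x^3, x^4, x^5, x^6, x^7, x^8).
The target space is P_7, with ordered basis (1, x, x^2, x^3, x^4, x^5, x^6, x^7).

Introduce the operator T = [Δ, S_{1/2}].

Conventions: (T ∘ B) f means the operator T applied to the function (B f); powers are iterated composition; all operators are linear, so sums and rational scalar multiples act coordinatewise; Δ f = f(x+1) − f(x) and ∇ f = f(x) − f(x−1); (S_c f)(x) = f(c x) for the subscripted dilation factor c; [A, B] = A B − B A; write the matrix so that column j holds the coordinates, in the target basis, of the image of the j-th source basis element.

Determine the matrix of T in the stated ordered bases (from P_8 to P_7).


the matrix is [[0, -1/2, -3/4, -7/8, -15/16, -31/32, -63/64, -127/128, -255/256]; [0, 0, -1/2, -9/8, -7/4, -75/32, -93/32, -441/128, -127/32]; [0, 0, 0, -3/8, -9/8, -35/16, -225/64, -651/128, -441/64]; [0, 0, 0, 0, -1/4, -15/16, -35/16, -525/128, -217/32]; [0, 0, 0, 0, 0, -5/32, -45/64, -245/128, -525/128]; [0, 0, 0, 0, 0, 0, -3/32, -63/128, -49/32]; [0, 0, 0, 0, 0, 0, 0, -7/128, -21/64]; [0, 0, 0, 0, 0, 0, 0, 0, -1/32]] (rows listed top to bottom)

image of 1: 0
image of x: -1/2
image of x^2: -(1/2)x - 3/4
image of x^3: -(3/8)x^2 - (9/8)x - 7/8
image of x^4: -(1/4)x^3 - (9/8)x^2 - (7/4)x - 15/16
image of x^5: -(5/32)x^4 - (15/16)x^3 - (35/16)x^2 - (75/32)x - 31/32
image of x^6: -(3/32)x^5 - (45/64)x^4 - (35/16)x^3 - (225/64)x^2 - (93/32)x - 63/64
image of x^7: -(7/128)x^6 - (63/128)x^5 - (245/128)x^4 - (525/128)x^3 - (651/128)x^2 - (441/128)x - 127/128
image of x^8: -(1/32)x^7 - (21/64)x^6 - (49/32)x^5 - (525/128)x^4 - (217/32)x^3 - (441/64)x^2 - (127/32)x - 255/256
each image's coordinates form column j of the matrix


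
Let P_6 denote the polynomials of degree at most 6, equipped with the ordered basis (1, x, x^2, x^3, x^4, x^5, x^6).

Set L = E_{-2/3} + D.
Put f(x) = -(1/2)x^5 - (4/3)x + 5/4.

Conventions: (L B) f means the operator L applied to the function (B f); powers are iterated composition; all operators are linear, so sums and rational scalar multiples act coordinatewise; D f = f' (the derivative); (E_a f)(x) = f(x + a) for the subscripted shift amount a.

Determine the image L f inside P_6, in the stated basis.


g(x) = -(1/2)x^5 - (5/6)x^4 - (20/9)x^3 + (40/27)x^2 - (148/81)x + 847/972

E_{-2/3} f = -(1/2)x^5 + (5/3)x^4 - (20/9)x^3 + (40/27)x^2 - (148/81)x + 2143/972
D f = -(5/2)x^4 - 4/3
(E_{-2/3} + D) f = -(1/2)x^5 - (5/6)x^4 - (20/9)x^3 + (40/27)x^2 - (148/81)x + 847/972


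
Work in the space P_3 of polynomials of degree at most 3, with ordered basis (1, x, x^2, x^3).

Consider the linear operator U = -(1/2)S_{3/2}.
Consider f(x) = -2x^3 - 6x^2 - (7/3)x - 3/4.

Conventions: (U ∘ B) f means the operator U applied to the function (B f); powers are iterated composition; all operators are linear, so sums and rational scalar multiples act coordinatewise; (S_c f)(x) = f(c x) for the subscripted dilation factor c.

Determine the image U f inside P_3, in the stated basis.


S_{3/2} f = -(27/4)x^3 - (27/2)x^2 - (7/2)x - 3/4
(-(1/2)S_{3/2}) f = (27/8)x^3 + (27/4)x^2 + (7/4)x + 3/8

the image equals g(x) = (27/8)x^3 + (27/4)x^2 + (7/4)x + 3/8


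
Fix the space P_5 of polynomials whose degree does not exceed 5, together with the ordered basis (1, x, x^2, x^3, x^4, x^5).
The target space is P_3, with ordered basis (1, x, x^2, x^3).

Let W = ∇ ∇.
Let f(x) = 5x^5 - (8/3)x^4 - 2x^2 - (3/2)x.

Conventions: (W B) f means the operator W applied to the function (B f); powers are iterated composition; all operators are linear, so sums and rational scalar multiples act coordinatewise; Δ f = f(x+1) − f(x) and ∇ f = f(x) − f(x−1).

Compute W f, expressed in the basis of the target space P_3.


the result is g(x) = 100x^3 - 332x^2 + 414x - 574/3

∇ f = 25x^4 - (182/3)x^3 + 66x^2 - (119/3)x + 49/6
∇ ∇ f = 100x^3 - 332x^2 + 414x - 574/3
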